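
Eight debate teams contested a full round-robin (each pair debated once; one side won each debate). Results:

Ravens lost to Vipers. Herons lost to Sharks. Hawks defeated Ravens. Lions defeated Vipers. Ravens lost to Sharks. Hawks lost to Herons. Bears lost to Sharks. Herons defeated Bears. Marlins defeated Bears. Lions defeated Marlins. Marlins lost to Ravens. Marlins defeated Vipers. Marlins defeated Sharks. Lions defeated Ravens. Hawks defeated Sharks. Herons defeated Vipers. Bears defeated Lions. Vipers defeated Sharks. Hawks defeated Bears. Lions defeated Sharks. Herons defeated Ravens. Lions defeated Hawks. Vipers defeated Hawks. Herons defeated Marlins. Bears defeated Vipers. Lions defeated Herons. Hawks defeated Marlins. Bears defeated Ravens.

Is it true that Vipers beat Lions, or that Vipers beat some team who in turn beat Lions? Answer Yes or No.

Vipers did not beat Lions directly.
Vipers beat Sharks, Hawks, Ravens, but each of them lost to Lions. No two-step path.

No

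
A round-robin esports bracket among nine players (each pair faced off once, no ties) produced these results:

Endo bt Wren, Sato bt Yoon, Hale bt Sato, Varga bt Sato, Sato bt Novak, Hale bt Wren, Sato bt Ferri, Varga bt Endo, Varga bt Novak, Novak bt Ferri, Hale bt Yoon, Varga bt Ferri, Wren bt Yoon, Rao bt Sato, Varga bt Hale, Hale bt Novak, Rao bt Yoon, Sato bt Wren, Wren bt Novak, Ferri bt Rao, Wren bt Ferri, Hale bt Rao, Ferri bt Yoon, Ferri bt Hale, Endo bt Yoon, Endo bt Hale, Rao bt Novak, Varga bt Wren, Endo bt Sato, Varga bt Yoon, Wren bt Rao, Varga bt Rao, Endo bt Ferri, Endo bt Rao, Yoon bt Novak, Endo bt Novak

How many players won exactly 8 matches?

1

Win totals: Ferri 3, Yoon 1, Rao 3, Varga 8, Novak 1, Sato 4, Endo 7, Hale 5, Wren 4.
Exactly 8: Varga — 1 player.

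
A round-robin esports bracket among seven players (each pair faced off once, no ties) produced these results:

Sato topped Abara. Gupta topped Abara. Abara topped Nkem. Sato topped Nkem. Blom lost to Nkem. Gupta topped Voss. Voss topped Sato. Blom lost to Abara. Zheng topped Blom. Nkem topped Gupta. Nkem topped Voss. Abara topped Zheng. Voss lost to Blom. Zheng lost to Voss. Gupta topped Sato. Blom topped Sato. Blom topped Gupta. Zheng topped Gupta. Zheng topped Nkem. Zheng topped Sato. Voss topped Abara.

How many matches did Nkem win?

3

Nkem's results: beat Voss, Blom, Gupta; lost to Abara, Zheng, Sato.
That is 3 wins.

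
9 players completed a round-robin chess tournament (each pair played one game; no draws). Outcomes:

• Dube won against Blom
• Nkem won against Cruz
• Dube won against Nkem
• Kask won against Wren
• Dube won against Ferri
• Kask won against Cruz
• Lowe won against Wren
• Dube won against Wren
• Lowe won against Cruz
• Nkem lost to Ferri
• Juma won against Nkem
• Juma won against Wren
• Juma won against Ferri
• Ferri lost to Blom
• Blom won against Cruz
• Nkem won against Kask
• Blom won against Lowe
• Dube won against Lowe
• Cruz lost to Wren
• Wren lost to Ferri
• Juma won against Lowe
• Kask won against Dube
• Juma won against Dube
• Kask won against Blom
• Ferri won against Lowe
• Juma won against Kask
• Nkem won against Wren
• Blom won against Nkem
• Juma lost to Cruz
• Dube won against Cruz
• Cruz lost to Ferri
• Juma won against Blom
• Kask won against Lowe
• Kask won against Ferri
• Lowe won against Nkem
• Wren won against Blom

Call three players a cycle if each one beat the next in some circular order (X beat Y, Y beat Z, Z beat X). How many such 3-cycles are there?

Win totals: Ferri 4, Blom 4, Cruz 1, Lowe 3, Kask 6, Wren 2, Dube 6, Nkem 3, Juma 7.
A player with w wins dominates both others in C(w,2) triples; summing gives 6 + 6 + 0 + 3 + 15 + 1 + 15 + 3 + 21 = 70 transitive triples.
Total triples C(9,3) = 84, so cyclic triples = 84 − 70 = 14.

14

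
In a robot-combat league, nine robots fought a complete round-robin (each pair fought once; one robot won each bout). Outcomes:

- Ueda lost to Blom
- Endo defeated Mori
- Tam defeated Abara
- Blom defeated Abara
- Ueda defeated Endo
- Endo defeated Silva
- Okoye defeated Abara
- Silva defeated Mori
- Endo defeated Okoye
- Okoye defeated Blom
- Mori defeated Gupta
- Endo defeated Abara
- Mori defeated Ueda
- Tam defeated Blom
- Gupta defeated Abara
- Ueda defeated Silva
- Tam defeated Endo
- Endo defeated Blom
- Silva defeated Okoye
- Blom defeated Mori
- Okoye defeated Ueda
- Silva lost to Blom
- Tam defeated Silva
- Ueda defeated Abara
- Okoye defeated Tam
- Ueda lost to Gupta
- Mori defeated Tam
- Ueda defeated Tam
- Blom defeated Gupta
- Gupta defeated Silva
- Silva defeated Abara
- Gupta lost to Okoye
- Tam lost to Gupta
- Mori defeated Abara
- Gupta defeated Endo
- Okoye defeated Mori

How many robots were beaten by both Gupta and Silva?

1

Gupta beat: Endo, Ueda, Tam, Silva, Abara.
Silva beat: Okoye, Mori, Abara.
Both beat: Abara — 1.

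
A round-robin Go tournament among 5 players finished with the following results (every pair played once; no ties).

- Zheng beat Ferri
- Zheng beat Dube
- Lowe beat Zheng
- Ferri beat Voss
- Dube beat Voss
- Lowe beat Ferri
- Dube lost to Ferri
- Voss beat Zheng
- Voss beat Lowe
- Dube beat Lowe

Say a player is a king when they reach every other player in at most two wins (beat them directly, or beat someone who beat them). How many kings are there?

Lowe reaches everyone (king).
Ferri reaches everyone (king).
Dube reaches everyone (king).
Voss reaches everyone (king).
Zheng reaches everyone (king).
Kings: Lowe, Ferri, Dube, Voss, Zheng — 5.

5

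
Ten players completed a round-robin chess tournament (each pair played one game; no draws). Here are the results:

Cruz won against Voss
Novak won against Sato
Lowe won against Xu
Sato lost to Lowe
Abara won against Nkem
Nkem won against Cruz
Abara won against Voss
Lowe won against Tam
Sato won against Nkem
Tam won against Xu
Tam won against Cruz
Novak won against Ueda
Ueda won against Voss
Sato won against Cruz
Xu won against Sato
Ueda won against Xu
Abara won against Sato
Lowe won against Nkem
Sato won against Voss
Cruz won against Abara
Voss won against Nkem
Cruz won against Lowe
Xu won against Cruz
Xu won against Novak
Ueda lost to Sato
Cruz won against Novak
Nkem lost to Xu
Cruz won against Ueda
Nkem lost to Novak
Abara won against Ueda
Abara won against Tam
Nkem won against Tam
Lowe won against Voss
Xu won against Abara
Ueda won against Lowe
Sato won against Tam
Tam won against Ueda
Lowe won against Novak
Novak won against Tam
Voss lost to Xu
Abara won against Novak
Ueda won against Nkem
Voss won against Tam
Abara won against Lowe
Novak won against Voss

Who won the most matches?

Abara

Win totals: Tam 3, Cruz 5, Abara 7, Xu 6, Ueda 4, Nkem 2, Lowe 6, Sato 5, Voss 2, Novak 5.
Abara leads with 7 wins (next highest: 6).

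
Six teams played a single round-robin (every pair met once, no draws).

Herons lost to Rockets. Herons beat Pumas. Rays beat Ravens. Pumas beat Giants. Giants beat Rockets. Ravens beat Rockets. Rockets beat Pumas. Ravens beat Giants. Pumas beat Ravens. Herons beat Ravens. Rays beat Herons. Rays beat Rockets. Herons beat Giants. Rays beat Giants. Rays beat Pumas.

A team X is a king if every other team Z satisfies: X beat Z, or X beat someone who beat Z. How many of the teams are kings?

1

Giants cannot reach Ravens, Rays in two steps.
Rockets cannot reach Rays in two steps.
Ravens cannot reach Rays in two steps.
Pumas cannot reach Herons, Rays in two steps.
Herons cannot reach Rays in two steps.
Rays reaches everyone (king).
Kings: Rays — 1.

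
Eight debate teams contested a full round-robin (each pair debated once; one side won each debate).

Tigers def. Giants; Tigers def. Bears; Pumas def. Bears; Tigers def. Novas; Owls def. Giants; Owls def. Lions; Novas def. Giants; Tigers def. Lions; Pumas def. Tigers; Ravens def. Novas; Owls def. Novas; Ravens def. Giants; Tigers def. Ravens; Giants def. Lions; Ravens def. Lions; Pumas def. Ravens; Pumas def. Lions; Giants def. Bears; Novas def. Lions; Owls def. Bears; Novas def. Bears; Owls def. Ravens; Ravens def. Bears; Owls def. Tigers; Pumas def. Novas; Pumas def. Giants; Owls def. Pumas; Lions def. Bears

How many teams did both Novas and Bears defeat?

0

Novas beat: Lions, Bears, Giants.
Bears beat: no one.
No one was beaten by both.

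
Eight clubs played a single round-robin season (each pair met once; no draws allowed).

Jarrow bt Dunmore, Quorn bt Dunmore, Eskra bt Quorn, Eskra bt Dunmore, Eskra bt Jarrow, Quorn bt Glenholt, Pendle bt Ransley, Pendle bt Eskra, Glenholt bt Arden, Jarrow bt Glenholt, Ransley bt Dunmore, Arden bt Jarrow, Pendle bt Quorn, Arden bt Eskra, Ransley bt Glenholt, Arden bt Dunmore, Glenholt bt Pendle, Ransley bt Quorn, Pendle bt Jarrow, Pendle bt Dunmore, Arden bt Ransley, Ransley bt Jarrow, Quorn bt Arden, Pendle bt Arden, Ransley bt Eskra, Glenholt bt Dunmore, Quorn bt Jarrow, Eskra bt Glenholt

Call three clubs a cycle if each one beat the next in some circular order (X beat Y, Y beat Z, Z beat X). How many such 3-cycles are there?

Win totals: Glenholt 3, Quorn 4, Pendle 6, Eskra 4, Ransley 5, Jarrow 2, Arden 4, Dunmore 0.
A club with w wins dominates both others in C(w,2) triples; summing gives 3 + 6 + 15 + 6 + 10 + 1 + 6 + 0 = 47 transitive triples.
Total triples C(8,3) = 56, so cyclic triples = 56 − 47 = 9.

9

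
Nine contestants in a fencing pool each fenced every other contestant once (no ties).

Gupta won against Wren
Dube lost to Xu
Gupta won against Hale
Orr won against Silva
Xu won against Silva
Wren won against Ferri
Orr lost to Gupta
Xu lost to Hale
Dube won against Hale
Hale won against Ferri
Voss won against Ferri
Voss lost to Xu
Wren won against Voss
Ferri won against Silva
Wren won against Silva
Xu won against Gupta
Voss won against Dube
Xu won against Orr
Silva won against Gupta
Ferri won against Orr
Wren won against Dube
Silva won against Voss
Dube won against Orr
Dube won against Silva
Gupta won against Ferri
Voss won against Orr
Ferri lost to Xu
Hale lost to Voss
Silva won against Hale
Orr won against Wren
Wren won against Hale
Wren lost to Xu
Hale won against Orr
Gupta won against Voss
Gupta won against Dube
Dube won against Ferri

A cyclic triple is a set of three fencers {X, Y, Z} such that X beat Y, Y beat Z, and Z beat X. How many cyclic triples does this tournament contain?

18

Win totals: Voss 4, Xu 7, Orr 2, Ferri 2, Hale 3, Silva 3, Dube 4, Gupta 6, Wren 5.
A fencer with w wins dominates both others in C(w,2) triples; summing gives 6 + 21 + 1 + 1 + 3 + 3 + 6 + 15 + 10 = 66 transitive triples.
Total triples C(9,3) = 84, so cyclic triples = 84 − 66 = 18.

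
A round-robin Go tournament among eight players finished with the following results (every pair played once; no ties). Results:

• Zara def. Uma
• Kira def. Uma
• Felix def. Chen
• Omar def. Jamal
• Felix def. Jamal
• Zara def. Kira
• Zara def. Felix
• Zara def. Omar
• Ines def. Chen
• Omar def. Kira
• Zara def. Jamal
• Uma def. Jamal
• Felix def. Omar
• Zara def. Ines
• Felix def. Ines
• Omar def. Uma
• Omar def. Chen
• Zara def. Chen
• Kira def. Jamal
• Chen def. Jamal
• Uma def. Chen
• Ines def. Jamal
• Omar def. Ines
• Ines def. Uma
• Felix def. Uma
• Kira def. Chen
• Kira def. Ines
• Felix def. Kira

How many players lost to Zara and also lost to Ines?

3

Zara beat: Ines, Jamal, Felix, Chen, Omar, Uma, Kira.
Ines beat: Jamal, Chen, Uma.
Both beat: Jamal, Chen, Uma — 3.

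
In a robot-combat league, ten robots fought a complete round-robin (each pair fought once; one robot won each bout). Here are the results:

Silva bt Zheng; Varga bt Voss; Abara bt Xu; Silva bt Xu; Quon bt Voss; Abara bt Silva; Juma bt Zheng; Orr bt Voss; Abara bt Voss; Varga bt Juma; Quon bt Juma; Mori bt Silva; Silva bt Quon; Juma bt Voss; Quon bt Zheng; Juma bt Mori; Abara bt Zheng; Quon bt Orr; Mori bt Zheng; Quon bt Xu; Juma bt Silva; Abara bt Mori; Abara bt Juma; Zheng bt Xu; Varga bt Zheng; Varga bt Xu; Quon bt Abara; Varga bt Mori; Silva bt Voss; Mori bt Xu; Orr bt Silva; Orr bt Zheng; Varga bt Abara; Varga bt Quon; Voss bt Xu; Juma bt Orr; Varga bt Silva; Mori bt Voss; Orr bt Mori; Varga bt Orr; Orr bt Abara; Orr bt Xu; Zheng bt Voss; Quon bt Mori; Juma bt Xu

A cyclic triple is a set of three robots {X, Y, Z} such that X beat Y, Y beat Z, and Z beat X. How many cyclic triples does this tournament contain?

5

Win totals: Abara 6, Silva 4, Zheng 2, Orr 6, Xu 0, Juma 6, Varga 9, Quon 7, Voss 1, Mori 4.
A robot with w wins dominates both others in C(w,2) triples; summing gives 15 + 6 + 1 + 15 + 0 + 15 + 36 + 21 + 0 + 6 = 115 transitive triples.
Total triples C(10,3) = 120, so cyclic triples = 120 − 115 = 5.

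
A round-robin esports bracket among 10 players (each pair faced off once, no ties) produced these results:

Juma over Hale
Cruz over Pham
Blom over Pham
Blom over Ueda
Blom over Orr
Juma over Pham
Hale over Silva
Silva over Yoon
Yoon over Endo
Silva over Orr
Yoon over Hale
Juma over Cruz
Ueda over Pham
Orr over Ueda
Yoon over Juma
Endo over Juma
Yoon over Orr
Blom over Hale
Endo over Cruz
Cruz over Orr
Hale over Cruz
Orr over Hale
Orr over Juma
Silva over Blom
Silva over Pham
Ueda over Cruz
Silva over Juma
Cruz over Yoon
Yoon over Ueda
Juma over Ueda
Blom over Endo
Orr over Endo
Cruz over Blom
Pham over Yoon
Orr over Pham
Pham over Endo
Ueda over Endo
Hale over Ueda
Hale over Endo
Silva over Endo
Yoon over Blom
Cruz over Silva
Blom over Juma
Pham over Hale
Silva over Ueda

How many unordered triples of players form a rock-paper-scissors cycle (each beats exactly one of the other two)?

30

Win totals: Juma 4, Blom 6, Hale 4, Pham 3, Cruz 5, Orr 5, Ueda 3, Silva 7, Endo 2, Yoon 6.
A player with w wins dominates both others in C(w,2) triples; summing gives 6 + 15 + 6 + 3 + 10 + 10 + 3 + 21 + 1 + 15 = 90 transitive triples.
Total triples C(10,3) = 120, so cyclic triples = 120 − 90 = 30.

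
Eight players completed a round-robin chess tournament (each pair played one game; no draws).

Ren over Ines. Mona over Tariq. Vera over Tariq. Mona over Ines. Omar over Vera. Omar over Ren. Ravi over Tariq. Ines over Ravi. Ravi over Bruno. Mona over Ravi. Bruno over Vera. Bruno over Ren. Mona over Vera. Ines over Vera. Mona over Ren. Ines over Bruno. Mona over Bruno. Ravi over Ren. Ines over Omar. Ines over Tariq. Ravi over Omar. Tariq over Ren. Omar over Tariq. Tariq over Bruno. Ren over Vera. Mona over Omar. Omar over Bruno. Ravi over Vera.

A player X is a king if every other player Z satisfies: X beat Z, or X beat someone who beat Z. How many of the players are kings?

1

Omar cannot reach Ravi, Mona in two steps.
Ren cannot reach Mona in two steps.
Ravi cannot reach Mona in two steps.
Ines cannot reach Mona in two steps.
Tariq cannot reach Omar, Ravi, Mona in two steps.
Vera cannot reach Omar, Ravi, Ines, Mona in two steps.
Mona reaches everyone (king).
Bruno cannot reach Omar, Ravi, Mona in two steps.
Kings: Mona — 1.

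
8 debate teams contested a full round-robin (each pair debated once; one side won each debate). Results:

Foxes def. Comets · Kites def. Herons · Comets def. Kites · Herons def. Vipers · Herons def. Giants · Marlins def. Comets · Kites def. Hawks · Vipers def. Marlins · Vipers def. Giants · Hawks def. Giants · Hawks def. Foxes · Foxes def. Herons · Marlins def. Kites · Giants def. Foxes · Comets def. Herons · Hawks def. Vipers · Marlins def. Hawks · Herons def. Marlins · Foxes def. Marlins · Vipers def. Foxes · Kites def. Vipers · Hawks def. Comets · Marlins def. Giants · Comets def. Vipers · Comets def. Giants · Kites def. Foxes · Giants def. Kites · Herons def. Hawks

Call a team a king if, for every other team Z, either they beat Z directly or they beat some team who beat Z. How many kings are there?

Vipers reaches everyone (king).
Hawks reaches everyone (king).
Kites reaches everyone (king).
Comets reaches everyone (king).
Giants reaches everyone (king).
Marlins reaches everyone (king).
Foxes reaches everyone (king).
Herons reaches everyone (king).
Kings: Vipers, Hawks, Kites, Comets, Giants, Marlins, Foxes, Herons — 8.

8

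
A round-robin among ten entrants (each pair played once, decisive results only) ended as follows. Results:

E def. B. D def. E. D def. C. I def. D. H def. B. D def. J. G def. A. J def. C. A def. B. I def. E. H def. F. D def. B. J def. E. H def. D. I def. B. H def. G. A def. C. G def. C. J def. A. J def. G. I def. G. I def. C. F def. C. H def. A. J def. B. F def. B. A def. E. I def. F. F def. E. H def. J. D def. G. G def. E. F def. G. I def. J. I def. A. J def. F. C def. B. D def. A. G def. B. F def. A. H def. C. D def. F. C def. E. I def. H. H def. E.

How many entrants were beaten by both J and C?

J beat: A, B, C, E, F, G.
C beat: B, E.
Both beat: B, E — 2.

2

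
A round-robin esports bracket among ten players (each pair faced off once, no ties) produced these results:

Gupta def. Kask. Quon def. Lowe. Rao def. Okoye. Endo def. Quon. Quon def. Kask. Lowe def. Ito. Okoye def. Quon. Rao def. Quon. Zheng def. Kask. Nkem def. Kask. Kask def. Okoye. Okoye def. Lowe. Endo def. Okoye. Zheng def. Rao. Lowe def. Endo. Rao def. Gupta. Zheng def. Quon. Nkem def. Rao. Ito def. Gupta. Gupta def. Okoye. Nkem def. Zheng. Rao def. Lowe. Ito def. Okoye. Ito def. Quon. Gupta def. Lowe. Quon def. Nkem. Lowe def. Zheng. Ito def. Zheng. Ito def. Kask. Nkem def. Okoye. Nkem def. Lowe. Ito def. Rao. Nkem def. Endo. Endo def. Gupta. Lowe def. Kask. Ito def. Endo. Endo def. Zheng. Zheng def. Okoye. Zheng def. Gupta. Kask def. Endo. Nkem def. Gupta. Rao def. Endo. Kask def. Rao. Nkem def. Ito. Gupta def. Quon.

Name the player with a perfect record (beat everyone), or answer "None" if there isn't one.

Highest win total is Nkem with 8 (out of 9 possible).
Nkem lost to Quon, so no player went undefeated.

None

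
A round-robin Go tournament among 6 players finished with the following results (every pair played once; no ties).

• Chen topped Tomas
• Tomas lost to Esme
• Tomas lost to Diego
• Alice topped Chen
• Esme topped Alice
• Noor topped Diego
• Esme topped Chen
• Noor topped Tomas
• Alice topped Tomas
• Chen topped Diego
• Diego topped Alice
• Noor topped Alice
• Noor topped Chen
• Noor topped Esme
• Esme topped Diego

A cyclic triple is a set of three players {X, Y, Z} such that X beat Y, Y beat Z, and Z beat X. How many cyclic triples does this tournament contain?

1

Win totals: Noor 5, Alice 2, Chen 2, Diego 2, Tomas 0, Esme 4.
A player with w wins dominates both others in C(w,2) triples; summing gives 10 + 1 + 1 + 1 + 0 + 6 = 19 transitive triples.
Total triples C(6,3) = 20, so cyclic triples = 20 − 19 = 1.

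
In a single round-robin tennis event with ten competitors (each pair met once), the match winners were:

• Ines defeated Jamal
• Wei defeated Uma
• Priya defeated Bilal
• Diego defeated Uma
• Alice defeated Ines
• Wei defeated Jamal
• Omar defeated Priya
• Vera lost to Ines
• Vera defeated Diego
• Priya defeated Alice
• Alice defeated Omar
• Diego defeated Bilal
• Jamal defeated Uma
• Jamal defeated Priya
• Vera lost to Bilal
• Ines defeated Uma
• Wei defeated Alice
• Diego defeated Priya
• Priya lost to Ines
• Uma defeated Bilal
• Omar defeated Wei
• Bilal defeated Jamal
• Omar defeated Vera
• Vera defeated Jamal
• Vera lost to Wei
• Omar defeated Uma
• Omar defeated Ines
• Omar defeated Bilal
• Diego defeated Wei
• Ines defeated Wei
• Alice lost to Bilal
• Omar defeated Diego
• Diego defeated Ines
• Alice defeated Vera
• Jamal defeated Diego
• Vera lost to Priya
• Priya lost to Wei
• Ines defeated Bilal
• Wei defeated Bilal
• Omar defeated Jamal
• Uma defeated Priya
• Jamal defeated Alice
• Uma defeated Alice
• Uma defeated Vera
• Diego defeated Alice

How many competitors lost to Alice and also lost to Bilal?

1

Alice beat: Vera, Ines, Omar.
Bilal beat: Vera, Jamal, Alice.
Both beat: Vera — 1.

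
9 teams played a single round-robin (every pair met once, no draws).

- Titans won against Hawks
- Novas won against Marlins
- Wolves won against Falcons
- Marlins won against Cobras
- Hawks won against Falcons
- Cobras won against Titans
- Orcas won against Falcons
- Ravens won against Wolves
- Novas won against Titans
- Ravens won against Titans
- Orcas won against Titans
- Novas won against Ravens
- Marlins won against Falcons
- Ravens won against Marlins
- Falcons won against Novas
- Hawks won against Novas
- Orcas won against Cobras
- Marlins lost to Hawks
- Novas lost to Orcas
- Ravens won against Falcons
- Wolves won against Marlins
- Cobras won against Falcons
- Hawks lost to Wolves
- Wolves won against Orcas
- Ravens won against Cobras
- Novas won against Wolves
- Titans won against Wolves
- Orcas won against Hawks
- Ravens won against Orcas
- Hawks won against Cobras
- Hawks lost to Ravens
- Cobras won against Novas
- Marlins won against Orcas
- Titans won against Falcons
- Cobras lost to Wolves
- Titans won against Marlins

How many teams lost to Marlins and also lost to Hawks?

2

Marlins beat: Cobras, Orcas, Falcons.
Hawks beat: Novas, Marlins, Cobras, Falcons.
Both beat: Cobras, Falcons — 2.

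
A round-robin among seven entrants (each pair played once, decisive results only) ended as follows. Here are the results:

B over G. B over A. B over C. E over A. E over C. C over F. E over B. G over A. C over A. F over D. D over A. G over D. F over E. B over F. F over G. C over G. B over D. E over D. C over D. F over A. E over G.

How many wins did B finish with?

5

B's results: beat A, C, D, F, G; lost to E.
That is 5 wins.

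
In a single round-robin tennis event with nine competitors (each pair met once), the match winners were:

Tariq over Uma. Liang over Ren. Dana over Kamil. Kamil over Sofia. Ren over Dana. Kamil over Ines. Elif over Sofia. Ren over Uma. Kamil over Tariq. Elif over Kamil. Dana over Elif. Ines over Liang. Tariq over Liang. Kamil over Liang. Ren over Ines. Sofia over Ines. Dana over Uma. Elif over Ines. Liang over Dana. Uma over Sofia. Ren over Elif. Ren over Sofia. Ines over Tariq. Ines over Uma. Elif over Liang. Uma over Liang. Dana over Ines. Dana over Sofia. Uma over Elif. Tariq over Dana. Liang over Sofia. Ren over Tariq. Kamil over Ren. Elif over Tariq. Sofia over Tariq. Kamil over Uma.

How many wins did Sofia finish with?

Sofia's results: beat Ines, Tariq; lost to Elif, Kamil, Uma, Ren, Liang, Dana.
That is 2 wins.

2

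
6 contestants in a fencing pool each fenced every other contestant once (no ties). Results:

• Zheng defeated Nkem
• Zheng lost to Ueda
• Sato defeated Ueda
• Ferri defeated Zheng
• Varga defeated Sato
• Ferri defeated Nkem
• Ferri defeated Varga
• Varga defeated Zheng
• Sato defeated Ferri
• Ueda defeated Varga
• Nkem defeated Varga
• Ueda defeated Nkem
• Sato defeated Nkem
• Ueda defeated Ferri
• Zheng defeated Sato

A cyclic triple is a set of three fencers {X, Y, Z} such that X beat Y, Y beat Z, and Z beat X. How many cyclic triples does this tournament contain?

Win totals: Ferri 3, Varga 2, Sato 3, Nkem 1, Ueda 4, Zheng 2.
A fencer with w wins dominates both others in C(w,2) triples; summing gives 3 + 1 + 3 + 0 + 6 + 1 = 14 transitive triples.
Total triples C(6,3) = 20, so cyclic triples = 20 − 14 = 6.

6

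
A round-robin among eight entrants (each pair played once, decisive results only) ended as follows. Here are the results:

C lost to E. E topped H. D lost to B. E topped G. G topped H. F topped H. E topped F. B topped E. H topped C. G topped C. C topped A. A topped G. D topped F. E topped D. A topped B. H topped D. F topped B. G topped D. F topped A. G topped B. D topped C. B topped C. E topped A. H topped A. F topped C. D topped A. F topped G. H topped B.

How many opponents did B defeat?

3

B's results: beat C, D, E; lost to A, F, G, H.
That is 3 wins.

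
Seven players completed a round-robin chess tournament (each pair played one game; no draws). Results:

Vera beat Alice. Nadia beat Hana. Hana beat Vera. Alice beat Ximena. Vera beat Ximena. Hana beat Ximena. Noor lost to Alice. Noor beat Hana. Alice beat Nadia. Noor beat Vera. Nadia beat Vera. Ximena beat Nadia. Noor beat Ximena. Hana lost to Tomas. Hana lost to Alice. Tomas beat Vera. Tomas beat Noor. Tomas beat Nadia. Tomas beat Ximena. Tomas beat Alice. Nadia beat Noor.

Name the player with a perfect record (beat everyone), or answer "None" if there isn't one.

Tomas

Tomas has 6 wins out of 6 opponents — a perfect record.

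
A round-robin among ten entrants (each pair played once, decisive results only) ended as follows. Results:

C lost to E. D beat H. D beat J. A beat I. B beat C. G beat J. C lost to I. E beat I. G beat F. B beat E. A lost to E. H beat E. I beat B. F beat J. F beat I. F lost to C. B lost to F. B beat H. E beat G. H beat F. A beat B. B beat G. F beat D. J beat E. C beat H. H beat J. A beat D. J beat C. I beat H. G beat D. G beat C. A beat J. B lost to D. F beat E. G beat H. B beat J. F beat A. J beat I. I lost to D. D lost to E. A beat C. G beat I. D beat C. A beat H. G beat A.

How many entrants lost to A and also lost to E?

3

A beat: B, C, D, H, I, J.
E beat: A, C, D, G, I.
Both beat: C, D, I — 3.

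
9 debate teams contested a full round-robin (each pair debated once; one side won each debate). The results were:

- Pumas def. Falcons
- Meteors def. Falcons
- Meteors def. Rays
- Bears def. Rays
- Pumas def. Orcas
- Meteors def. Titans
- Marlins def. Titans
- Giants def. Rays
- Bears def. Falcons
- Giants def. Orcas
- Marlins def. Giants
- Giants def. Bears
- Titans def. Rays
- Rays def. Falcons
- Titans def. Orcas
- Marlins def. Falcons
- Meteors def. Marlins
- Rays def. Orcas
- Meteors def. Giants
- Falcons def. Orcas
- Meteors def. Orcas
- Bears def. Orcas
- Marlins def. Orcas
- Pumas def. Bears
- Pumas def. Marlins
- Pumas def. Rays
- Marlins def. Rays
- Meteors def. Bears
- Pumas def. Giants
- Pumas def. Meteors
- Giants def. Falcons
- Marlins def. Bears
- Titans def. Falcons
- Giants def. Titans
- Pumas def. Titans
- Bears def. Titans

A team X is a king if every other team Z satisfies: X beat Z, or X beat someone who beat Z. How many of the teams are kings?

1

Bears cannot reach Giants, Meteors, Marlins, Pumas in two steps.
Falcons cannot reach Bears, Titans, Giants, Meteors, Rays, Marlins, Pumas in two steps.
Titans cannot reach Bears, Giants, Meteors, Marlins, Pumas in two steps.
Giants cannot reach Meteors, Marlins, Pumas in two steps.
Orcas cannot reach Bears, Falcons, Titans, Giants, Meteors, Rays, Marlins, Pumas in two steps.
Meteors cannot reach Pumas in two steps.
Rays cannot reach Bears, Titans, Giants, Meteors, Marlins, Pumas in two steps.
Marlins cannot reach Meteors, Pumas in two steps.
Pumas reaches everyone (king).
Kings: Pumas — 1.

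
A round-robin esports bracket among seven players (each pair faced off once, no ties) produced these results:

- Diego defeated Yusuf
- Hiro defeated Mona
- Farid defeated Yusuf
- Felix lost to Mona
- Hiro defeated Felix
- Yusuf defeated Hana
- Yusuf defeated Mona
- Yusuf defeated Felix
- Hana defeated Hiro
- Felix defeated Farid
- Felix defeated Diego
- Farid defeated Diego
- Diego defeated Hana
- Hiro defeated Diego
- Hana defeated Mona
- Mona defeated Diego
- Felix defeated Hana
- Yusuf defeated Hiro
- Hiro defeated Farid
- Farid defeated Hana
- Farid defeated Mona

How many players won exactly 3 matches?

Win totals: Felix 3, Yusuf 4, Hiro 4, Hana 2, Mona 2, Diego 2, Farid 4.
Exactly 3: Felix — 1 player.

1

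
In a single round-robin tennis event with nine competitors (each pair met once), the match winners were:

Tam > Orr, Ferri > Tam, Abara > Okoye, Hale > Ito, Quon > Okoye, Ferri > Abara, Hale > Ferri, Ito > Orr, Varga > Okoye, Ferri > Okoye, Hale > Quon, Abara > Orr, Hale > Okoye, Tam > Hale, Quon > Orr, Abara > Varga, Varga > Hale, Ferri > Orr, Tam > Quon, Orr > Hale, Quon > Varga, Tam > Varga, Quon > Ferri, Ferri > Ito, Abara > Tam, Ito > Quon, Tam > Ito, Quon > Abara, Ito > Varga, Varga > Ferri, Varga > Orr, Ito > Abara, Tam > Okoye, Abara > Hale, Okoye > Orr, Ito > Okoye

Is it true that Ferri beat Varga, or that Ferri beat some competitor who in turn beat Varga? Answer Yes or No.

Ferri did not beat Varga directly.
Ferri beat Abara, Okoye, Tam, Ito, Orr. Of those, Abara beat Varga.

Yes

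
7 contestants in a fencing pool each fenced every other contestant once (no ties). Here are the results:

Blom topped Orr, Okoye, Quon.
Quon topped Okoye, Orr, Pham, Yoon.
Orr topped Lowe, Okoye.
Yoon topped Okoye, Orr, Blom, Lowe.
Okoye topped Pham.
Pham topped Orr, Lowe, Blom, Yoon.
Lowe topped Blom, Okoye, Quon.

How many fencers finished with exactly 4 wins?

Win totals: Okoye 1, Quon 4, Orr 2, Pham 4, Yoon 4, Blom 3, Lowe 3.
Exactly 4: Quon, Pham, Yoon — 3 fencers.

3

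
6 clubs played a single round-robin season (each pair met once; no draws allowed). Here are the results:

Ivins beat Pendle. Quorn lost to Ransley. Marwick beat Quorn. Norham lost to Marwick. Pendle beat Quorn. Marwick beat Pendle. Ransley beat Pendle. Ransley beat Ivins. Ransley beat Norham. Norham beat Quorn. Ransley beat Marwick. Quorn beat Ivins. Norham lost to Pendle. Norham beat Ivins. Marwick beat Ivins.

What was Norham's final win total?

2

Norham's results: beat Quorn, Ivins; lost to Pendle, Marwick, Ransley.
That is 2 wins.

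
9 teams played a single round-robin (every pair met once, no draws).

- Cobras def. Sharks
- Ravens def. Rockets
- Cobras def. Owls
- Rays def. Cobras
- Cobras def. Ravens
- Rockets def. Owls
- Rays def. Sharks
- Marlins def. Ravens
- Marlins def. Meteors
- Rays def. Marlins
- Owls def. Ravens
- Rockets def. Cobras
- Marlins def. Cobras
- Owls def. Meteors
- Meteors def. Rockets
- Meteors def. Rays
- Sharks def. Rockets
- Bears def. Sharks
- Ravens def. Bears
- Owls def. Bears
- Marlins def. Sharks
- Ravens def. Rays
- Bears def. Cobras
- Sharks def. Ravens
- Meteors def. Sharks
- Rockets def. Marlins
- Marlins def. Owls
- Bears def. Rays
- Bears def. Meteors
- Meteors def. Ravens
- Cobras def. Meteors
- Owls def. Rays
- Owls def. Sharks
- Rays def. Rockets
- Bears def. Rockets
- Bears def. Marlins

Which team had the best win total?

Win totals: Meteors 4, Sharks 2, Rockets 3, Bears 6, Cobras 4, Rays 4, Marlins 5, Ravens 3, Owls 5.
Bears leads with 6 wins (next highest: 5).

Bears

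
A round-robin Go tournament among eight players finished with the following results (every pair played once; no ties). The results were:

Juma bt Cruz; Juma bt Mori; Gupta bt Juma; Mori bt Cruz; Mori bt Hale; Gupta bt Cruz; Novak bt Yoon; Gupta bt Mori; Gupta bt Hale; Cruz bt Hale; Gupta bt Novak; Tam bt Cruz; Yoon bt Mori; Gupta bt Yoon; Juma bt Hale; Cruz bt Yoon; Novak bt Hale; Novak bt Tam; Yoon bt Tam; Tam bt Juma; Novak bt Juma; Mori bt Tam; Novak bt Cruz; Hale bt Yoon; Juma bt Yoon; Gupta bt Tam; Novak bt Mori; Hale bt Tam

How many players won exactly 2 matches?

4

Win totals: Yoon 2, Novak 6, Tam 2, Gupta 7, Cruz 2, Juma 4, Hale 2, Mori 3.
Exactly 2: Yoon, Tam, Cruz, Hale — 4 players.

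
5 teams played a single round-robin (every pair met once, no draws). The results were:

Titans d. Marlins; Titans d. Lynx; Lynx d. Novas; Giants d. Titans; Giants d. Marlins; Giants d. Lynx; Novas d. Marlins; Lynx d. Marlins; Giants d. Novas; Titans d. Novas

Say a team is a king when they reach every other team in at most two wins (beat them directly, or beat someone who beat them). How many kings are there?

Lynx cannot reach Giants, Titans in two steps.
Marlins cannot reach Lynx, Giants, Novas, Titans in two steps.
Giants reaches everyone (king).
Novas cannot reach Lynx, Giants, Titans in two steps.
Titans cannot reach Giants in two steps.
Kings: Giants — 1.

1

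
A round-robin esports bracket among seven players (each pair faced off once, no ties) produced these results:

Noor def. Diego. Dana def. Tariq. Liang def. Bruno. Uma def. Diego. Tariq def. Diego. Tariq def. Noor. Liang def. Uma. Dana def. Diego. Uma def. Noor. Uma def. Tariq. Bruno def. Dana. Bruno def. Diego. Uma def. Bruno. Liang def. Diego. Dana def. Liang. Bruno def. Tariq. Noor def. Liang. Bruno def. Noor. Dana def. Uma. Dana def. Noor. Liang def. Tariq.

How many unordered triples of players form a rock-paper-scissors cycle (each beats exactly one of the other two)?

Win totals: Liang 4, Bruno 4, Tariq 2, Diego 0, Dana 5, Uma 4, Noor 2.
A player with w wins dominates both others in C(w,2) triples; summing gives 6 + 6 + 1 + 0 + 10 + 6 + 1 = 30 transitive triples.
Total triples C(7,3) = 35, so cyclic triples = 35 − 30 = 5.

5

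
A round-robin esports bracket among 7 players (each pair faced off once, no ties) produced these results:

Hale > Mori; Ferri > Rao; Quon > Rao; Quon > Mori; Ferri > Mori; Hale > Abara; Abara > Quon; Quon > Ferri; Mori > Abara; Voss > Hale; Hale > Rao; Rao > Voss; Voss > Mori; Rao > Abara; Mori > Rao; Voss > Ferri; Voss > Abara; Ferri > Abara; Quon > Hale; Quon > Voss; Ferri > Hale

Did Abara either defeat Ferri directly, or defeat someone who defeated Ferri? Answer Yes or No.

Abara did not beat Ferri directly.
Abara beat Quon. Of those, Quon beat Ferri.

Yes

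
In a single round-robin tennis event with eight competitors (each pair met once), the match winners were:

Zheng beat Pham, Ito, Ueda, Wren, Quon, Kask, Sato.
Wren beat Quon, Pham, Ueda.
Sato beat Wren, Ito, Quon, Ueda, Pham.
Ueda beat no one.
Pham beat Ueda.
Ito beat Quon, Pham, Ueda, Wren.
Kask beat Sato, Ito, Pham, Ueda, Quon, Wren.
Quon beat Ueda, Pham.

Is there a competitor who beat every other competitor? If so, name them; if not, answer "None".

Zheng has 7 wins out of 7 opponents — a perfect record.

Zheng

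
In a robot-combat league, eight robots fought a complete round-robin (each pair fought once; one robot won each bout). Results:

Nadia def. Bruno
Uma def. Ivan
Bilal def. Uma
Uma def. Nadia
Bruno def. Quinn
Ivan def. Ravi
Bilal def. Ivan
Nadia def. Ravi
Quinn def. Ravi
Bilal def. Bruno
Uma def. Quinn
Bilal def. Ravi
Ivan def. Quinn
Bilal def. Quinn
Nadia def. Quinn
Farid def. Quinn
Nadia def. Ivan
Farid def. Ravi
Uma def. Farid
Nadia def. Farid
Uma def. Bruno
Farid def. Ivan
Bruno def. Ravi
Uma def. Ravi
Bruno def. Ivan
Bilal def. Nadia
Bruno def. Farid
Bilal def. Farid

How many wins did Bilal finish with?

7

Bilal's results: beat Ivan, Farid, Nadia, Quinn, Bruno, Ravi, Uma; lost to no one.
That is 7 wins.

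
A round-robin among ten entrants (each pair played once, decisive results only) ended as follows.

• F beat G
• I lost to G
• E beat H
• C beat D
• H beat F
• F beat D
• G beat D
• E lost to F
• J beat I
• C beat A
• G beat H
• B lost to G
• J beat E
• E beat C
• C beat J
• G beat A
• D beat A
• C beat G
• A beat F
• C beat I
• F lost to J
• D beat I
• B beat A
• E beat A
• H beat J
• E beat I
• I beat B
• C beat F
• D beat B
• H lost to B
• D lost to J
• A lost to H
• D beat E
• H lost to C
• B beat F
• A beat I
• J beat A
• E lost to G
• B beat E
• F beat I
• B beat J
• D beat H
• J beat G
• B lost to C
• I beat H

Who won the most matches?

Win totals: A 2, B 5, C 8, D 5, E 4, F 4, G 6, H 3, I 2, J 6.
C leads with 8 wins (next highest: 6).

C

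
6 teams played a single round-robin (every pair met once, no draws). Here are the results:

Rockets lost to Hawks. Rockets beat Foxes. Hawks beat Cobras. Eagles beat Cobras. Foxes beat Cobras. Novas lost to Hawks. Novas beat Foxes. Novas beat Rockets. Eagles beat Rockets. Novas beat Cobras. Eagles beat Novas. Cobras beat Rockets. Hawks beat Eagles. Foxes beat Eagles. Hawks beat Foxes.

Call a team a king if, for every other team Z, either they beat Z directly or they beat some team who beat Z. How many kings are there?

1

Eagles cannot reach Hawks in two steps.
Rockets cannot reach Novas, Hawks in two steps.
Cobras cannot reach Eagles, Novas, Hawks in two steps.
Novas cannot reach Hawks in two steps.
Hawks reaches everyone (king).
Foxes cannot reach Hawks in two steps.
Kings: Hawks — 1.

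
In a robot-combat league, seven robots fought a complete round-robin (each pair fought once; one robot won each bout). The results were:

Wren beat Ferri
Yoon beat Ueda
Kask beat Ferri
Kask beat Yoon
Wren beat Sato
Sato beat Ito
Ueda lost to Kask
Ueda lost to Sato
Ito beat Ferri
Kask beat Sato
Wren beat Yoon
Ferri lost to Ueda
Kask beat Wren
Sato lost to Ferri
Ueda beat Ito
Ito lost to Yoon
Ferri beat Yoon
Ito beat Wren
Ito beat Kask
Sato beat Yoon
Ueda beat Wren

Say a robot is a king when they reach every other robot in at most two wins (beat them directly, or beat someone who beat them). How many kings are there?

Sato reaches everyone (king).
Kask reaches everyone (king).
Ferri cannot reach Kask, Wren in two steps.
Yoon cannot reach Sato in two steps.
Ueda reaches everyone (king).
Ito reaches everyone (king).
Wren cannot reach Kask in two steps.
Kings: Sato, Kask, Ueda, Ito — 4.

4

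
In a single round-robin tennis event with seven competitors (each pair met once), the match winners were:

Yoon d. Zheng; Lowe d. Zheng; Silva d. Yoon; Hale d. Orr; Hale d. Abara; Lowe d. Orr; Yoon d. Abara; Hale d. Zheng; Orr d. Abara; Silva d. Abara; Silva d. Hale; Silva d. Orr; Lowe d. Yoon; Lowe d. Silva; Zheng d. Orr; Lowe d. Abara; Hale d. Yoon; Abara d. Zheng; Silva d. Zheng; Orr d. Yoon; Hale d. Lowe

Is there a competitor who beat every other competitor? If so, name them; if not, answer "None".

Highest win total is Silva with 5 (out of 6 possible).
Silva lost to Lowe, so no competitor went undefeated.

None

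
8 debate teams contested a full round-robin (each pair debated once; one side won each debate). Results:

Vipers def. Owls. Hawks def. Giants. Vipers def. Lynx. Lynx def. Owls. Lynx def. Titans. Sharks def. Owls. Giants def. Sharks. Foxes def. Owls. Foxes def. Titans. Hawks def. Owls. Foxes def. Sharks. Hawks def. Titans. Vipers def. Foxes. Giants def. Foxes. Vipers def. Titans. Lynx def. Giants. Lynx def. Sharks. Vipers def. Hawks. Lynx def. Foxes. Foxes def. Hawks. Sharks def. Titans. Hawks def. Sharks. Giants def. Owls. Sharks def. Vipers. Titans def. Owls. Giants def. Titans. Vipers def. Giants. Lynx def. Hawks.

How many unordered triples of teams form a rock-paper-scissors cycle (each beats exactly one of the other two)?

5

Win totals: Titans 1, Owls 0, Hawks 4, Foxes 4, Sharks 3, Vipers 6, Giants 4, Lynx 6.
A team with w wins dominates both others in C(w,2) triples; summing gives 0 + 0 + 6 + 6 + 3 + 15 + 6 + 15 = 51 transitive triples.
Total triples C(8,3) = 56, so cyclic triples = 56 − 51 = 5.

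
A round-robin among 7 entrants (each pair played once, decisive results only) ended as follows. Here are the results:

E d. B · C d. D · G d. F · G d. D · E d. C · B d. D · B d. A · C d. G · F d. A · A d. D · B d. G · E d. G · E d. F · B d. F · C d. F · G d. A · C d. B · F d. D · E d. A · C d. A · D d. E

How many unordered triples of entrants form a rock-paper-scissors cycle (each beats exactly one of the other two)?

Win totals: A 1, B 4, C 5, D 1, E 5, F 2, G 3.
An entrant with w wins dominates both others in C(w,2) triples; summing gives 0 + 6 + 10 + 0 + 10 + 1 + 3 = 30 transitive triples.
Total triples C(7,3) = 35, so cyclic triples = 35 − 30 = 5.

5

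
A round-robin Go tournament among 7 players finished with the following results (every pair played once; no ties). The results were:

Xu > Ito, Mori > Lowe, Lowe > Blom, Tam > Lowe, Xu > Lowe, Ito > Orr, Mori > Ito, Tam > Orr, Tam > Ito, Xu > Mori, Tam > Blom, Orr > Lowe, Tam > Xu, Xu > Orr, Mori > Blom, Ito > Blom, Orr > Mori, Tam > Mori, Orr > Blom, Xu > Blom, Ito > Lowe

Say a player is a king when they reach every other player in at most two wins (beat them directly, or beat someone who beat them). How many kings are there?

1

Mori cannot reach Tam, Xu in two steps.
Orr cannot reach Tam, Xu in two steps.
Ito cannot reach Tam, Xu in two steps.
Blom cannot reach Mori, Orr, Ito, Tam, Lowe, Xu in two steps.
Tam reaches everyone (king).
Lowe cannot reach Mori, Orr, Ito, Tam, Xu in two steps.
Xu cannot reach Tam in two steps.
Kings: Tam — 1.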